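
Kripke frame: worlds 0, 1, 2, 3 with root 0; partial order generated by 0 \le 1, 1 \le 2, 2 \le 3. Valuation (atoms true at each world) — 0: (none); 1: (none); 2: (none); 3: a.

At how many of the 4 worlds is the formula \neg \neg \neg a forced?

0: does not force it — 0 \nVdash \neg \neg \neg a since 0 is accessible from 0 and 0 \Vdash \neg \neg a.
1: does not force it — 1 \nVdash \neg \neg \neg a since 1 is accessible from 1 and 1 \Vdash \neg \neg a.
2: does not force it — 2 \nVdash \neg \neg \neg a since 2 is accessible from 2 and 2 \Vdash \neg \neg a.
3: does not force it.
Worlds forcing the formula: { }.

0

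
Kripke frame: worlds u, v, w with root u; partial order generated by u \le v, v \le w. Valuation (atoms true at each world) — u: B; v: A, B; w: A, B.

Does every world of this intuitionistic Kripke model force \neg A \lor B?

u \Vdash \neg A \lor B via the disjunct B.
Since the root u forces \neg A \lor B and forcing is persistent (monotone upward), every world forces it.

Yes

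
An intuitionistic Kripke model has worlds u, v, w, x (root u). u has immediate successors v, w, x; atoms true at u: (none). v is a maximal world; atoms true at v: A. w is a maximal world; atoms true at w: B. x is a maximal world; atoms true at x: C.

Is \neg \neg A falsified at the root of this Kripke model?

Yes

u \nVdash \neg \neg A since w is accessible from u and w \Vdash \neg A.
w \Vdash \neg A: no world accessible from w forces A.
So the root u does not force \neg \neg A; the model is a countermodel.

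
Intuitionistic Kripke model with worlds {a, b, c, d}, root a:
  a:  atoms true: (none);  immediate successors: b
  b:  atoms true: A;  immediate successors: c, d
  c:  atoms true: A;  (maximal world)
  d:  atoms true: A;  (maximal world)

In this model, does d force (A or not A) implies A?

Yes

d forces (A or not A) implies A: every world accessible from d that forces A or not A (namely d) also forces A.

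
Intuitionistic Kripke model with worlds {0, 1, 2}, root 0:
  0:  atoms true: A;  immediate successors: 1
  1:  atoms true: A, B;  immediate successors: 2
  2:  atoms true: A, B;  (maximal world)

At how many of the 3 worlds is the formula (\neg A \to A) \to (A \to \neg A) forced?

0

0: does not force it — 0 \nVdash (\neg A \to A) \to (A \to \neg A): already at 0 itself, 0 \Vdash \neg A \to A but 0 \nVdash A \to \neg A.
1: does not force it — 1 \nVdash (\neg A \to A) \to (A \to \neg A): already at 1 itself, 1 \Vdash \neg A \to A but 1 \nVdash A \to \neg A.
2: does not force it.
Worlds forcing the formula: { }.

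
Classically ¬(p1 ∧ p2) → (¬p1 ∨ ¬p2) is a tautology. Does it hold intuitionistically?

No

This is the constructively invalid direction of De Morgan's law for conjunction, which is not intuitionistically valid.
A Kripke countermodel: worlds w0, w1, w2; order generated by w0 ≤ w1, w0 ≤ w2; atoms true at each world — w0:{}; w1:{p1}; w2:{p2}.
w0 ⊮ ¬(p1 ∧ p2) → (¬p1 ∨ ¬p2): already at w0 itself, w0 ⊩ ¬(p1 ∧ p2) but w0 ⊮ ¬p1 ∨ ¬p2.
w0 ⊮ ¬p1 ∨ ¬p2: neither disjunct is forced at w0.
w0 ⊮ ¬p1 since w1 is accessible from w0 and w1 ⊩ p1.
So the root w0 does not force the formula.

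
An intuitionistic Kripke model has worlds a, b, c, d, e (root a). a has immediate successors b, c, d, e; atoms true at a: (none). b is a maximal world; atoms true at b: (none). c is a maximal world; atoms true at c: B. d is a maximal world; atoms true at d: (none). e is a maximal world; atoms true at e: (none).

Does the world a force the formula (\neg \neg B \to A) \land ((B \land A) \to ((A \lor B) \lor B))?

a \nVdash (\neg \neg B \to A) \land ((B \land A) \to ((A \lor B) \lor B)) since a fails \neg \neg B \to A.

No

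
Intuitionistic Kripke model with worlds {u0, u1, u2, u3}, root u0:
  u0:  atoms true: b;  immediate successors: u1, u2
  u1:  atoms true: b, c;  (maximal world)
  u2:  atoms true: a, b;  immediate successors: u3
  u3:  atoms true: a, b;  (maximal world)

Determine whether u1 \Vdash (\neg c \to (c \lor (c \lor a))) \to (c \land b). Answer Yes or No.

Yes

u1 \Vdash (\neg c \to (c \lor (c \lor a))) \to (c \land b): every world accessible from u1 that forces \neg c \to (c \lor (c \lor a)) (namely u1) also forces c \land b.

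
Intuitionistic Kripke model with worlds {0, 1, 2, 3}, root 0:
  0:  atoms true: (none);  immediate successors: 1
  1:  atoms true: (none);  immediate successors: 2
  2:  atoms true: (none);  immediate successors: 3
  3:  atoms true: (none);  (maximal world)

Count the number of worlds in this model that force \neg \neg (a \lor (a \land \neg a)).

0: does not force it — 0 \nVdash \neg \neg (a \lor (a \land \neg a)) since 0 is accessible from 0 and 0 \Vdash \neg (a \lor (a \land \neg a)).
1: does not force it — 1 \nVdash \neg \neg (a \lor (a \land \neg a)) since 1 is accessible from 1 and 1 \Vdash \neg (a \lor (a \land \neg a)).
2: does not force it — 2 \nVdash \neg \neg (a \lor (a \land \neg a)) since 2 is accessible from 2 and 2 \Vdash \neg (a \lor (a \land \neg a)).
3: does not force it.
Worlds forcing the formula: { }.

0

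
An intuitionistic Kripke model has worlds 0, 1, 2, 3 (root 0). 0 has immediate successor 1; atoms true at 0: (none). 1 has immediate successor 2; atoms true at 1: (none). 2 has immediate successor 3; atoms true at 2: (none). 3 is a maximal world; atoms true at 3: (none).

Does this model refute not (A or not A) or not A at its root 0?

No

0 forces not (A or not A) or not A via the disjunct not A.
So the root 0 forces not (A or not A) or not A; the model is not a countermodel.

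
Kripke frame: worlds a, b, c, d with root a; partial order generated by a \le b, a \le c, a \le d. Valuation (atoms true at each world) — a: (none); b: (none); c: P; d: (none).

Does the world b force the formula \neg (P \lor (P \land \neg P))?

Yes

b \Vdash \neg (P \lor (P \land \neg P)): no world accessible from b forces P \lor (P \land \neg P).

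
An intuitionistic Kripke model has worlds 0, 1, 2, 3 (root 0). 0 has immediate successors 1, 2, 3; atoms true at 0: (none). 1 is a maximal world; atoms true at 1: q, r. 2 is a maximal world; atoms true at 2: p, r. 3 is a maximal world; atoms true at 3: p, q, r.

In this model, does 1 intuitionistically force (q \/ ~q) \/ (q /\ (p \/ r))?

1 ||- (q \/ ~q) \/ (q /\ (p \/ r)) via the disjunct q \/ ~q.

Yes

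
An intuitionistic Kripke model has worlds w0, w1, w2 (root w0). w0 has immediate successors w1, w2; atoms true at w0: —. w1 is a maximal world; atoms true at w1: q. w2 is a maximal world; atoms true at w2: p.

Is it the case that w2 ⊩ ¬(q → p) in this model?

No

w2 ⊮ ¬(q → p) since w2 is accessible from w2 and w2 ⊩ q → p.
w2 ⊩ q → p vacuously: no world accessible from w2 forces the antecedent q.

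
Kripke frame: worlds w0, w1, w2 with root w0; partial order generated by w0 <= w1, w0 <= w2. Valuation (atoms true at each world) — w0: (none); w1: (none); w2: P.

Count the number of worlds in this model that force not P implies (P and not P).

w0: does not force it — w0 does not force not P implies (P and not P): at the accessible world w1, w1 forces not P but w1 does not force P and not P.
w1: does not force it — w1 does not force not P implies (P and not P): already at w1 itself, w1 forces not P but w1 does not force P and not P.
w2: forces it.
Worlds forcing the formula: {w2}.

1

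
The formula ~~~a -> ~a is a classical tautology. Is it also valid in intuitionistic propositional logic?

Yes

This is triple-negation reduction, which is intuitionistically derivable.
Assume ~~~a and suppose a. Then ~~a (double-negation introduction), contradicting ~~~a. So ~a.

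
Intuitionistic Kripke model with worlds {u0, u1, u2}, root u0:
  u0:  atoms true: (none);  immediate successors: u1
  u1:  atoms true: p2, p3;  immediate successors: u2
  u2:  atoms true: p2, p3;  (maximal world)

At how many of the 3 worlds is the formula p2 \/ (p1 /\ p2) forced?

2

u0: does not force it — u0 ||-/- p2 \/ (p1 /\ p2): neither disjunct is forced at u0.
u1: forces it.
u2: forces it.
Worlds forcing the formula: {u1, u2}.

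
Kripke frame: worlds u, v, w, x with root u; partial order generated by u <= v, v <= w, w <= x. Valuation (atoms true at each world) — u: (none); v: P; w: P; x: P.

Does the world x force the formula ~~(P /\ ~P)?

x ||-/- ~~(P /\ ~P) since x is accessible from x and x ||- ~(P /\ ~P).
x ||- ~(P /\ ~P): no world accessible from x forces P /\ ~P.

No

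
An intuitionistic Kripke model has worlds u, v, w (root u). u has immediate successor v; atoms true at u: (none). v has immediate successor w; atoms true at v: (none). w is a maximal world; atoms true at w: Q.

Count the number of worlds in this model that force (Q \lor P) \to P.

u: does not force it — u \nVdash (Q \lor P) \to P: at the accessible world w, w \Vdash Q \lor P but w \nVdash P.
v: does not force it — v \nVdash (Q \lor P) \to P: at the accessible world w, w \Vdash Q \lor P but w \nVdash P.
w: does not force it — w \nVdash (Q \lor P) \to P: already at w itself, w \Vdash Q \lor P but w \nVdash P.
Worlds forcing the formula: { }.

0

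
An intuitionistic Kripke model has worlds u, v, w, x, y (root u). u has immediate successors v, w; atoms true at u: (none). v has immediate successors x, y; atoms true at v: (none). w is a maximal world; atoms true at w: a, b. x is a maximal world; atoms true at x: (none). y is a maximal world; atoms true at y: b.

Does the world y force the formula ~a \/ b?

y ||- ~a \/ b via the disjunct ~a.

Yes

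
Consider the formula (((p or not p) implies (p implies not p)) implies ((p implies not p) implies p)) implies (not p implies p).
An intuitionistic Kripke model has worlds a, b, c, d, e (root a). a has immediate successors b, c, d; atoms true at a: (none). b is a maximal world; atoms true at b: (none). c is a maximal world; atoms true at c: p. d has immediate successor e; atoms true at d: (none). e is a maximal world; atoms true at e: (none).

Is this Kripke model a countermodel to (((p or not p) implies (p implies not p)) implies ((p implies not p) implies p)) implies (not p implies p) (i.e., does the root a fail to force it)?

No

a forces (((p or not p) implies (p implies not p)) implies ((p implies not p) implies p)) implies (not p implies p): every world accessible from a that forces ((p or not p) implies (p implies not p)) implies ((p implies not p) implies p) (namely c) also forces not p implies p.
So the root a forces (((p or not p) implies (p implies not p)) implies ((p implies not p) implies p)) implies (not p implies p); the model is not a countermodel.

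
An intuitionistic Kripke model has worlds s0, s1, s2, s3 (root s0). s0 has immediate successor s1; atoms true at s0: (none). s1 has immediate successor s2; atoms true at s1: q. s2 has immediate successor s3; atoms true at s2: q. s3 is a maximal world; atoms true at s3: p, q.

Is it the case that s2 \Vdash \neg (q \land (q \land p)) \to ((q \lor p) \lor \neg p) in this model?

s2 \Vdash \neg (q \land (q \land p)) \to ((q \lor p) \lor \neg p) vacuously: no world accessible from s2 forces the antecedent \neg (q \land (q \land p)).

Yes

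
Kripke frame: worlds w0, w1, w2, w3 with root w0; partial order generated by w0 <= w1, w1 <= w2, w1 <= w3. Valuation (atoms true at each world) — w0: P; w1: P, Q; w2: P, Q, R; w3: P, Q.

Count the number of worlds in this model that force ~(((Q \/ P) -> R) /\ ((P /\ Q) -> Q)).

w0: does not force it — w0 ||-/- ~(((Q \/ P) -> R) /\ ((P /\ Q) -> Q)) since w2 is accessible from w0 and w2 ||- ((Q \/ P) -> R) /\ ((P /\ Q) -> Q).
w1: does not force it.
w2: does not force it.
w3: forces it.
Worlds forcing the formula: {w3}.

1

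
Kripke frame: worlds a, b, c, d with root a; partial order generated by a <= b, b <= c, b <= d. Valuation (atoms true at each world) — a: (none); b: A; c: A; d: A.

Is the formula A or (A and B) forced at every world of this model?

Not every world: a does not force A or (A and B).
a does not force A or (A and B): neither disjunct is forced at a.
a lacks atom A, so a does not force A.

No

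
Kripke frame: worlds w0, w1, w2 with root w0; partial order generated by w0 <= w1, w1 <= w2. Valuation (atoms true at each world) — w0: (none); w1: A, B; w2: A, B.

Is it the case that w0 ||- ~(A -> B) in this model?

No

w0 ||-/- ~(A -> B) since w0 is accessible from w0 and w0 ||- A -> B.
w0 ||- A -> B: every world accessible from w0 that forces A (namely w1, w2) also forces B.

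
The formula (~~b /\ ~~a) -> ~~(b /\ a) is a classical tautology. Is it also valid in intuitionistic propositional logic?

Yes

This is the distribution of double negation over conjunction, which is intuitionistically derivable.
Assume ~~b, ~~a, and ~(b /\ a). From b we'd get ~a (since b /\ a is refuted), contradicting ~~a; so ~b, contradicting ~~b.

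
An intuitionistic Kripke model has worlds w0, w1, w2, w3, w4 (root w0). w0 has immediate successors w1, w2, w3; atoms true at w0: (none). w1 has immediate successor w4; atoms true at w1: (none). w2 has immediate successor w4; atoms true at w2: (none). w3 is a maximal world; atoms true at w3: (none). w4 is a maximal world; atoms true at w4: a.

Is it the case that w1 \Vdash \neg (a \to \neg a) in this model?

w1 \Vdash \neg (a \to \neg a): no world accessible from w1 forces a \to \neg a.

Yes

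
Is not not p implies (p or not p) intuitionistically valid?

No

This is a variant of double-negation elimination (deriving excluded middle from double negation), which is not intuitionistically valid.
A Kripke countermodel: worlds s0, s1; order generated by s0 <= s1; atoms true at each world — s0:{}; s1:{p}.
s0 does not force not not p implies (p or not p): already at s0 itself, s0 forces not not p but s0 does not force p or not p.
s0 does not force p or not p: neither disjunct is forced at s0.
s0 lacks atom p, so s0 does not force p.
So the root s0 does not force the formula.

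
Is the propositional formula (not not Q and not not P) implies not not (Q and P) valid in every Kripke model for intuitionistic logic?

Yes

This is the distribution of double negation over conjunction, which is intuitionistically derivable.
Assume not not Q, not not P, and not (Q and P). From Q we'd get not P (since Q and P is refuted), contradicting not not P; so not Q, contradicting not not Q.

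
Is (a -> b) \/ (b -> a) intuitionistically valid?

This is the Gödel–Dummett linearity axiom, which is not intuitionistically valid.
A Kripke countermodel: worlds w0, w1, w2; order generated by w0 <= w1, w0 <= w2; atoms true at each world — w0:{}; w1:{a}; w2:{b}.
w0 ||-/- (a -> b) \/ (b -> a): neither disjunct is forced at w0.
w0 ||-/- a -> b: at the accessible world w1, w1 ||- a but w1 ||-/- b.
w1 lacks atom b, so w1 ||-/- b.
So the root w0 does not force the formula.

No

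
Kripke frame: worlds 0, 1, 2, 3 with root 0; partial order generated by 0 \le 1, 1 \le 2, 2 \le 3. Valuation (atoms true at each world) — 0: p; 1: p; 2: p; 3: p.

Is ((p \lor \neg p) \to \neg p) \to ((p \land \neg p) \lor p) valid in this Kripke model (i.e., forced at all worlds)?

0 \Vdash ((p \lor \neg p) \to \neg p) \to ((p \land \neg p) \lor p) vacuously: no world accessible from 0 forces the antecedent (p \lor \neg p) \to \neg p.
Since the root 0 forces ((p \lor \neg p) \to \neg p) \to ((p \land \neg p) \lor p) and forcing is persistent (monotone upward), every world forces it.

Yes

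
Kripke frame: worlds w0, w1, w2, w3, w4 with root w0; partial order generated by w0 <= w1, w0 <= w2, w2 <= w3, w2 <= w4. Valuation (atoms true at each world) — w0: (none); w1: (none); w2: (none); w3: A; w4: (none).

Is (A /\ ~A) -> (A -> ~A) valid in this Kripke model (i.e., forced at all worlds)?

Yes

w0 ||- (A /\ ~A) -> (A -> ~A) vacuously: no world accessible from w0 forces the antecedent A /\ ~A.
Since the root w0 forces (A /\ ~A) -> (A -> ~A) and forcing is persistent (monotone upward), every world forces it.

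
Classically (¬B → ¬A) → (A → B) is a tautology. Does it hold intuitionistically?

No

This is the converse of contraposition, which is not intuitionistically valid.
A Kripke countermodel: worlds s0, s1; order generated by s0 ≤ s1; atoms true at each world — s0:{A}; s1:{A,B}.
s0 ⊮ (¬B → ¬A) → (A → B): already at s0 itself, s0 ⊩ ¬B → ¬A but s0 ⊮ A → B.
s0 ⊮ A → B: already at s0 itself, s0 ⊩ A but s0 ⊮ B.
s0 lacks atom B, so s0 ⊮ B.
So the root s0 does not force the formula.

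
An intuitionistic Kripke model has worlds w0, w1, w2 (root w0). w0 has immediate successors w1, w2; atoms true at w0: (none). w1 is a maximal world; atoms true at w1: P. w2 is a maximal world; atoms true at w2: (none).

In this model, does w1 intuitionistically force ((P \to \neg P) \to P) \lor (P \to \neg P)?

Yes

w1 \Vdash ((P \to \neg P) \to P) \lor (P \to \neg P) via the disjunct (P \to \neg P) \to P.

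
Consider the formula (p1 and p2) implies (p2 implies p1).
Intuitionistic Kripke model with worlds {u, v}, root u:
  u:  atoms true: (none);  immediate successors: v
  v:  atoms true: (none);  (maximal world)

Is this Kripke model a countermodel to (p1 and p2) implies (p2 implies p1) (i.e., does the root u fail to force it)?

u forces (p1 and p2) implies (p2 implies p1) vacuously: no world accessible from u forces the antecedent p1 and p2.
So the root u forces (p1 and p2) implies (p2 implies p1); the model is not a countermodel.

No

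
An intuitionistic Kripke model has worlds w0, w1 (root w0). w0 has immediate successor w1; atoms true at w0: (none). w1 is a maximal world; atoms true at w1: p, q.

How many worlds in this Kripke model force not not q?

2

w0: forces it.
w1: forces it.
Worlds forcing the formula: {w0, w1}.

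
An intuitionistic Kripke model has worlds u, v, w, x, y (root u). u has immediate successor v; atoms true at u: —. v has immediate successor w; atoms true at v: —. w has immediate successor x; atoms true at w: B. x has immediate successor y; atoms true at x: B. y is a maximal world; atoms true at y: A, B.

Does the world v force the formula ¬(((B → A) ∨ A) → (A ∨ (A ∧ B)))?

v ⊮ ¬(((B → A) ∨ A) → (A ∨ (A ∧ B))) since v is accessible from v and v ⊩ ((B → A) ∨ A) → (A ∨ (A ∧ B)).
v ⊩ ((B → A) ∨ A) → (A ∨ (A ∧ B)): every world accessible from v that forces (B → A) ∨ A (namely y) also forces A ∨ (A ∧ B).

No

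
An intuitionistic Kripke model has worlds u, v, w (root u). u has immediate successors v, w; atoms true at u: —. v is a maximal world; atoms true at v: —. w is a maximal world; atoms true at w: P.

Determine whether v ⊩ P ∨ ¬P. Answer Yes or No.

v ⊩ P ∨ ¬P via the disjunct ¬P.

Yes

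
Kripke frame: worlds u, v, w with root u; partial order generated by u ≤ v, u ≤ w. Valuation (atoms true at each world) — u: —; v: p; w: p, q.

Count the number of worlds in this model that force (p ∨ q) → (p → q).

1

u: does not force it — u ⊮ (p ∨ q) → (p → q): at the accessible world v, v ⊩ p ∨ q but v ⊮ p → q.
v: does not force it.
w: forces it.
Worlds forcing the formula: {w}.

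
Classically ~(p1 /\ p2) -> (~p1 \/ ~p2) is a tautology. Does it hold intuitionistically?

This is the constructively invalid direction of De Morgan's law for conjunction, which is not intuitionistically valid.
A Kripke countermodel: worlds s0, s1, s2; order generated by s0 <= s1, s0 <= s2; atoms true at each world — s0:{}; s1:{p1}; s2:{p2}.
s0 ||-/- ~(p1 /\ p2) -> (~p1 \/ ~p2): already at s0 itself, s0 ||- ~(p1 /\ p2) but s0 ||-/- ~p1 \/ ~p2.
s0 ||-/- ~p1 \/ ~p2: neither disjunct is forced at s0.
s0 ||-/- ~p1 since s1 is accessible from s0 and s1 ||- p1.
So the root s0 does not force the formula.

No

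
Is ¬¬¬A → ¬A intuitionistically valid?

Yes

This is triple-negation reduction, which is intuitionistically derivable.
Assume ¬¬¬A and suppose A. Then ¬¬A (double-negation introduction), contradicting ¬¬¬A. So ¬A.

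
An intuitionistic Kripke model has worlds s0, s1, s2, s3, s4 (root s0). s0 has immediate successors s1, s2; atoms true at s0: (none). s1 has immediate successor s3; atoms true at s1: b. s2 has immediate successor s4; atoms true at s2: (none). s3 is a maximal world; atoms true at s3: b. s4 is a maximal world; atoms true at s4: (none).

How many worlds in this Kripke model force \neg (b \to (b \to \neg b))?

s0: does not force it — s0 \nVdash \neg (b \to (b \to \neg b)) since s2 is accessible from s0 and s2 \Vdash b \to (b \to \neg b).
s1: forces it.
s2: does not force it.
s3: forces it.
s4: does not force it.
Worlds forcing the formula: {s1, s3}.

2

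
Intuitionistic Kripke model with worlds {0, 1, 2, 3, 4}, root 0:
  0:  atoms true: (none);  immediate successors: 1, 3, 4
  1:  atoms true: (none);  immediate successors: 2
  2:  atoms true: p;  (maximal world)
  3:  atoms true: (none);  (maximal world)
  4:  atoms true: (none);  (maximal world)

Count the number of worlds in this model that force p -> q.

2

0: does not force it — 0 ||-/- p -> q: at the accessible world 2, 2 ||- p but 2 ||-/- q.
1: does not force it — 1 ||-/- p -> q: at the accessible world 2, 2 ||- p but 2 ||-/- q.
2: does not force it — 2 ||-/- p -> q: already at 2 itself, 2 ||- p but 2 ||-/- q.
3: forces it.
4: forces it.
Worlds forcing the formula: {3, 4}.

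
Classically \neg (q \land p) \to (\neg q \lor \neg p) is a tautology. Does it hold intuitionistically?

No

This is the constructively invalid direction of De Morgan's law for conjunction, which is not intuitionistically valid.
A Kripke countermodel: worlds a, b, c; order generated by a \le b, a \le c; atoms true at each world — a:{}; b:{q}; c:{p}.
a \nVdash \neg (q \land p) \to (\neg q \lor \neg p): already at a itself, a \Vdash \neg (q \land p) but a \nVdash \neg q \lor \neg p.
a \nVdash \neg q \lor \neg p: neither disjunct is forced at a.
a \nVdash \neg q since b is accessible from a and b \Vdash q.
So the root a does not force the formula.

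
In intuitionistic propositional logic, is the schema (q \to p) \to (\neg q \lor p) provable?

No

This is the material-implication-as-disjunction principle, which is not intuitionistically valid.
A Kripke countermodel: worlds a, b; order generated by a \le b; atoms true at each world — a:{}; b:{p,q}.
a \nVdash (q \to p) \to (\neg q \lor p): already at a itself, a \Vdash q \to p but a \nVdash \neg q \lor p.
a \nVdash \neg q \lor p: neither disjunct is forced at a.
a \nVdash \neg q since b is accessible from a and b \Vdash q.
So the root a does not force the formula.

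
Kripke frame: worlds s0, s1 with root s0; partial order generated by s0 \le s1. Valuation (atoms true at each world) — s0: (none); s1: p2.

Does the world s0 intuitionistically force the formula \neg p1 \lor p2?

Yes

s0 \Vdash \neg p1 \lor p2 via the disjunct \neg p1.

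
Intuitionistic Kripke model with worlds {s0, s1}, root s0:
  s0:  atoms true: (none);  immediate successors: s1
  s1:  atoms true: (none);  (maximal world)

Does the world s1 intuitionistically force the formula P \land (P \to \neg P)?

s1 \nVdash P \land (P \to \neg P) since s1 fails P.

No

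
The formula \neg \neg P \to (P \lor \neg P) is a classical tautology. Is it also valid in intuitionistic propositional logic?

No

This is a variant of double-negation elimination (deriving excluded middle from double negation), which is not intuitionistically valid.
A Kripke countermodel: worlds u0, u1; order generated by u0 \le u1; atoms true at each world — u0:{}; u1:{P}.
u0 \nVdash \neg \neg P \to (P \lor \neg P): already at u0 itself, u0 \Vdash \neg \neg P but u0 \nVdash P \lor \neg P.
u0 \nVdash P \lor \neg P: neither disjunct is forced at u0.
u0 lacks atom P, so u0 \nVdash P.
So the root u0 does not force the formula.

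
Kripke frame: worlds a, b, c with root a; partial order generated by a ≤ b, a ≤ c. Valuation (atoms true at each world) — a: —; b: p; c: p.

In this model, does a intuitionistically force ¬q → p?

a ⊮ ¬q → p: already at a itself, a ⊩ ¬q but a ⊮ p.
a lacks atom p, so a ⊮ p.

No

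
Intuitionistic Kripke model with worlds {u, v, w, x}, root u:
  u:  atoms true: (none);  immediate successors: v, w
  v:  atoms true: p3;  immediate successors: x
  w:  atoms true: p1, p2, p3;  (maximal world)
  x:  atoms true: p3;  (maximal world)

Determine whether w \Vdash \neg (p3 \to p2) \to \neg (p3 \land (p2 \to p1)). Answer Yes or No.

Yes

w \Vdash \neg (p3 \to p2) \to \neg (p3 \land (p2 \to p1)) vacuously: no world accessible from w forces the antecedent \neg (p3 \to p2).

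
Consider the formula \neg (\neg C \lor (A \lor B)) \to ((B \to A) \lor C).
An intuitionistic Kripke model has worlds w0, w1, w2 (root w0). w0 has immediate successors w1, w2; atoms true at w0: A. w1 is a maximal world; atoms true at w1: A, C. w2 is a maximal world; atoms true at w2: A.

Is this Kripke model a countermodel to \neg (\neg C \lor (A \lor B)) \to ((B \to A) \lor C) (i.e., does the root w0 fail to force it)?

No

w0 \Vdash \neg (\neg C \lor (A \lor B)) \to ((B \to A) \lor C) vacuously: no world accessible from w0 forces the antecedent \neg (\neg C \lor (A \lor B)).
So the root w0 forces \neg (\neg C \lor (A \lor B)) \to ((B \to A) \lor C); the model is not a countermodel.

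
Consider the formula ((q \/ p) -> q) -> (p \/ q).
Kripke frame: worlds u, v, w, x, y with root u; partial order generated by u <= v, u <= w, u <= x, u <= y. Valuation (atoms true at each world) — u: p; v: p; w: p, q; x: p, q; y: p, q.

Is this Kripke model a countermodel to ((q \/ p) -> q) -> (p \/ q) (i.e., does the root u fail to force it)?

u ||- ((q \/ p) -> q) -> (p \/ q): every world accessible from u that forces (q \/ p) -> q (namely w, x, y) also forces p \/ q.
So the root u forces ((q \/ p) -> q) -> (p \/ q); the model is not a countermodel.

No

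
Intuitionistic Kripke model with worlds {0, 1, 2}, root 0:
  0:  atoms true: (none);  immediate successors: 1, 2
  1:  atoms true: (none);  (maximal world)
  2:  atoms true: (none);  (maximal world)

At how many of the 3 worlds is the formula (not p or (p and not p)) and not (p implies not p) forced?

0: does not force it — 0 does not force (not p or (p and not p)) and not (p implies not p) since 0 fails not (p implies not p).
1: does not force it — 1 does not force (not p or (p and not p)) and not (p implies not p) since 1 fails not (p implies not p).
2: does not force it.
Worlds forcing the formula: { }.

0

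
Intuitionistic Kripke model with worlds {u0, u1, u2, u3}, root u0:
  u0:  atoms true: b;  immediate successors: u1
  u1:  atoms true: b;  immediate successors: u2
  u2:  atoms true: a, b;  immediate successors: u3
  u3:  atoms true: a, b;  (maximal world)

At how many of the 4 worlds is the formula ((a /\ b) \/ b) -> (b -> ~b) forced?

u0: does not force it — u0 ||-/- ((a /\ b) \/ b) -> (b -> ~b): already at u0 itself, u0 ||- (a /\ b) \/ b but u0 ||-/- b -> ~b.
u1: does not force it.
u2: does not force it.
u3: does not force it.
Worlds forcing the formula: { }.

0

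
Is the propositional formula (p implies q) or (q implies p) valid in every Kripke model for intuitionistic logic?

This is the Gödel–Dummett linearity axiom, which is not intuitionistically valid.
A Kripke countermodel: worlds u0, u1, u2; order generated by u0 <= u1, u0 <= u2; atoms true at each world — u0:{}; u1:{p}; u2:{q}.
u0 does not force (p implies q) or (q implies p): neither disjunct is forced at u0.
u0 does not force p implies q: at the accessible world u1, u1 forces p but u1 does not force q.
u1 lacks atom q, so u1 does not force q.
So the root u0 does not force the formula.

No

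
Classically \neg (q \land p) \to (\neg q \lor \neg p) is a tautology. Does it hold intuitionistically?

This is the constructively invalid direction of De Morgan's law for conjunction, which is not intuitionistically valid.
A Kripke countermodel: worlds w0, w1, w2; order generated by w0 \le w1, w0 \le w2; atoms true at each world — w0:{}; w1:{q}; w2:{p}.
w0 \nVdash \neg (q \land p) \to (\neg q \lor \neg p): already at w0 itself, w0 \Vdash \neg (q \land p) but w0 \nVdash \neg q \lor \neg p.
w0 \nVdash \neg q \lor \neg p: neither disjunct is forced at w0.
w0 \nVdash \neg q since w1 is accessible from w0 and w1 \Vdash q.
So the root w0 does not force the formula.

No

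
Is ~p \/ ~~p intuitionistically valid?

This is the weak law of excluded middle, which is not intuitionistically valid.
A Kripke countermodel: worlds u0, u1, u2; order generated by u0 <= u1, u0 <= u2; atoms true at each world — u0:{}; u1:{p}; u2:{}.
u0 ||-/- ~p \/ ~~p: neither disjunct is forced at u0.
u0 ||-/- ~p since u1 is accessible from u0 and u1 ||- p.
So the root u0 does not force the formula.

No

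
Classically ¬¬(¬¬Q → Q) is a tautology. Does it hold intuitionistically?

Yes

This is the double negation of double-negation elimination, which is intuitionistically derivable.
By Glivenko's theorem the double negation of any classical propositional tautology is intuitionistically provable; ¬¬Q → Q is classically a tautology.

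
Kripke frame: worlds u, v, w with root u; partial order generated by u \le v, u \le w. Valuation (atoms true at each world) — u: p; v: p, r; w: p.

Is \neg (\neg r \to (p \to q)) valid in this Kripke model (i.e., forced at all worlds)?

Not every world: u \nVdash \neg (\neg r \to (p \to q)).
u \nVdash \neg (\neg r \to (p \to q)) since v is accessible from u and v \Vdash \neg r \to (p \to q).
v \Vdash \neg r \to (p \to q) vacuously: no world accessible from v forces the antecedent \neg r.

No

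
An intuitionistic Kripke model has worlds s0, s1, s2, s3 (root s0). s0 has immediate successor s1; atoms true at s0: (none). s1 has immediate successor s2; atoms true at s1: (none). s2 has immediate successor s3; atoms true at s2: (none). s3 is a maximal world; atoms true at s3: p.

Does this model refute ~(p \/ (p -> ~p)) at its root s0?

s0 ||-/- ~(p \/ (p -> ~p)) since s3 is accessible from s0 and s3 ||- p \/ (p -> ~p).
s3 ||- p \/ (p -> ~p) via the disjunct p.
So the root s0 does not force ~(p \/ (p -> ~p)); the model is a countermodel.

Yes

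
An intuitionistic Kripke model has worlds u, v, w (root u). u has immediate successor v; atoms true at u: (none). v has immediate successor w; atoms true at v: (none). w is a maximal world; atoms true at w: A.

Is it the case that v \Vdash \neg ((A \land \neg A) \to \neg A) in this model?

No

v \nVdash \neg ((A \land \neg A) \to \neg A) since v is accessible from v and v \Vdash (A \land \neg A) \to \neg A.
v \Vdash (A \land \neg A) \to \neg A vacuously: no world accessible from v forces the antecedent A \land \neg A.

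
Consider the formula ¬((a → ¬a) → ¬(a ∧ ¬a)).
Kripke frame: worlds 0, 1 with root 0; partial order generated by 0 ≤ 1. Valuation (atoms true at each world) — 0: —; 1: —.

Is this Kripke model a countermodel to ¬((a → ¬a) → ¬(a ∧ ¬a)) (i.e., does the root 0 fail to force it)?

Yes

0 ⊮ ¬((a → ¬a) → ¬(a ∧ ¬a)) since 0 is accessible from 0 and 0 ⊩ (a → ¬a) → ¬(a ∧ ¬a).
0 ⊩ (a → ¬a) → ¬(a ∧ ¬a): every world accessible from 0 that forces a → ¬a (namely 0, 1) also forces ¬(a ∧ ¬a).
So the root 0 does not force ¬((a → ¬a) → ¬(a ∧ ¬a)); the model is a countermodel.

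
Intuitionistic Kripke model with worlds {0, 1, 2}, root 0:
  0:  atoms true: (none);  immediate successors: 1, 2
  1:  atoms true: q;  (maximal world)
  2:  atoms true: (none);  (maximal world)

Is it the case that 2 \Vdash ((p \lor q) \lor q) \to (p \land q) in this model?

Yes

2 \Vdash ((p \lor q) \lor q) \to (p \land q) vacuously: no world accessible from 2 forces the antecedent (p \lor q) \lor q.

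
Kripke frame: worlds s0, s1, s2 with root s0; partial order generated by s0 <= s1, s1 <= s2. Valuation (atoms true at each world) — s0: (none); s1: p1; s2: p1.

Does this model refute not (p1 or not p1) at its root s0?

Yes

s0 does not force not (p1 or not p1) since s1 is accessible from s0 and s1 forces p1 or not p1.
s1 forces p1 or not p1 via the disjunct p1.
So the root s0 does not force not (p1 or not p1); the model is a countermodel.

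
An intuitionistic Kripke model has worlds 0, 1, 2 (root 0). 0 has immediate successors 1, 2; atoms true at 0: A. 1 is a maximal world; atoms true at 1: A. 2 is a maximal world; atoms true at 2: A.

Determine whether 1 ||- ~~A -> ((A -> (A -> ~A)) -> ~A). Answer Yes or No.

Yes

1 ||- ~~A -> ((A -> (A -> ~A)) -> ~A): every world accessible from 1 that forces ~~A (namely 1) also forces (A -> (A -> ~A)) -> ~A.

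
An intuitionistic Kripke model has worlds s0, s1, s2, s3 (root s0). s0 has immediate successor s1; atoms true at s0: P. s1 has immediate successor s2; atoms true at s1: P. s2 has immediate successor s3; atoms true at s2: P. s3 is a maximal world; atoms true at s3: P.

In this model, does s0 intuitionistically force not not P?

Yes

s0 forces not not P: no world accessible from s0 forces not P.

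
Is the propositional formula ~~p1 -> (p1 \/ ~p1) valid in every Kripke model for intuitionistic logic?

No

This is a variant of double-negation elimination (deriving excluded middle from double negation), which is not intuitionistically valid.
A Kripke countermodel: worlds u, v; order generated by u <= v; atoms true at each world — u:{}; v:{p1}.
u ||-/- ~~p1 -> (p1 \/ ~p1): already at u itself, u ||- ~~p1 but u ||-/- p1 \/ ~p1.
u ||-/- p1 \/ ~p1: neither disjunct is forced at u.
u lacks atom p1, so u ||-/- p1.
So the root u does not force the formula.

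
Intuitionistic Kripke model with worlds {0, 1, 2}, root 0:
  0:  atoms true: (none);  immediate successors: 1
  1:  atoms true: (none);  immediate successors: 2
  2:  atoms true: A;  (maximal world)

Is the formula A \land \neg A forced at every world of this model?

Not every world: 0 \nVdash A \land \neg A.
0 \nVdash A \land \neg A since 0 fails A.

No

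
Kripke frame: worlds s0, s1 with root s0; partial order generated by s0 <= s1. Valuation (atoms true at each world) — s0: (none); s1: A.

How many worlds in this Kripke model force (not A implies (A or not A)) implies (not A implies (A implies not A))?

2

s0: forces it.
s1: forces it.
Worlds forcing the formula: {s0, s1}.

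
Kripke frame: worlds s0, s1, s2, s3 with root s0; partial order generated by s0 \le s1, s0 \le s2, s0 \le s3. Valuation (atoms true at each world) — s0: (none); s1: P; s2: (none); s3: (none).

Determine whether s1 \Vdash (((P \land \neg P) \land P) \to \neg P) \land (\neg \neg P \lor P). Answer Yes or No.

Yes

s1 \Vdash (((P \land \neg P) \land P) \to \neg P) \land (\neg \neg P \lor P) since s1 forces both conjuncts.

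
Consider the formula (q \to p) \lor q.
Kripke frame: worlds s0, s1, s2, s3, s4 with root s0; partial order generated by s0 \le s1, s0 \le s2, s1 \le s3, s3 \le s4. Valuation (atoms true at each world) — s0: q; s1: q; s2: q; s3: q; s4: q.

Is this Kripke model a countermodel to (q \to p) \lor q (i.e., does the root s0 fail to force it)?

s0 \Vdash (q \to p) \lor q via the disjunct q.
So the root s0 forces (q \to p) \lor q; the model is not a countermodel.

No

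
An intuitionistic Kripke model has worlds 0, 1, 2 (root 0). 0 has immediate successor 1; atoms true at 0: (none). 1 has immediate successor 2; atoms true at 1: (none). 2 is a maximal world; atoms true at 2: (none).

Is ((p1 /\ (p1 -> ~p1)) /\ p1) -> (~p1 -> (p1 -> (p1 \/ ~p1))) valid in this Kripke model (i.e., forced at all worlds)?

Yes

0 ||- ((p1 /\ (p1 -> ~p1)) /\ p1) -> (~p1 -> (p1 -> (p1 \/ ~p1))) vacuously: no world accessible from 0 forces the antecedent (p1 /\ (p1 -> ~p1)) /\ p1.
Since the root 0 forces ((p1 /\ (p1 -> ~p1)) /\ p1) -> (~p1 -> (p1 -> (p1 \/ ~p1))) and forcing is persistent (monotone upward), every world forces it.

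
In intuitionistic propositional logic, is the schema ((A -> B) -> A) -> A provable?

This is Peirce's law, which is not intuitionistically valid.
A Kripke countermodel: worlds w0, w1; order generated by w0 <= w1; atoms true at each world — w0:{}; w1:{A}.
w0 ||-/- ((A -> B) -> A) -> A: already at w0 itself, w0 ||- (A -> B) -> A but w0 ||-/- A.
w0 lacks atom A, so w0 ||-/- A.
So the root w0 does not force the formula.

No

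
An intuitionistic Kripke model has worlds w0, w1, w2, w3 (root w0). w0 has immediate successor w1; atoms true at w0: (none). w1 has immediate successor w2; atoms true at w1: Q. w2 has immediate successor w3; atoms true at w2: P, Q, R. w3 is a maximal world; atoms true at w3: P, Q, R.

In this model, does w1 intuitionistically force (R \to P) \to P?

w1 \nVdash (R \to P) \to P: already at w1 itself, w1 \Vdash R \to P but w1 \nVdash P.
w1 lacks atom P, so w1 \nVdash P.

No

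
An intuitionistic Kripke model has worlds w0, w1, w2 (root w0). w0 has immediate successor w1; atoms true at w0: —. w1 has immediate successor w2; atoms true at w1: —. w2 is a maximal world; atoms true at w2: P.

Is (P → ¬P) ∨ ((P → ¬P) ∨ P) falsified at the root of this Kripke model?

w0 ⊮ (P → ¬P) ∨ ((P → ¬P) ∨ P): neither disjunct is forced at w0.
w0 ⊮ P → ¬P: at the accessible world w2, w2 ⊩ P but w2 ⊮ ¬P.
w2 ⊮ ¬P since w2 is accessible from w2 and w2 ⊩ P.
So the root w0 does not force (P → ¬P) ∨ ((P → ¬P) ∨ P); the model is a countermodel.

Yes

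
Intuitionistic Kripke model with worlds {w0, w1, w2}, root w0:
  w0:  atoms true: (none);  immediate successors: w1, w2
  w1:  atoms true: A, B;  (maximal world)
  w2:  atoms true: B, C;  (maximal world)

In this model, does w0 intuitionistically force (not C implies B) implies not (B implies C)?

No

w0 does not force (not C implies B) implies not (B implies C): already at w0 itself, w0 forces not C implies B but w0 does not force not (B implies C).
w0 does not force not (B implies C) since w2 is accessible from w0 and w2 forces B implies C.
w2 forces B implies C: every world accessible from w2 that forces B (namely w2) also forces C.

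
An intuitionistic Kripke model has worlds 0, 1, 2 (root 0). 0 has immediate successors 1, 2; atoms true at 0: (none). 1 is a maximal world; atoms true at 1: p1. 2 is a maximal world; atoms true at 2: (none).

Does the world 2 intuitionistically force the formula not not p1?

No

2 does not force not not p1 since 2 is accessible from 2 and 2 forces not p1.
2 forces not p1: no world accessible from 2 forces p1.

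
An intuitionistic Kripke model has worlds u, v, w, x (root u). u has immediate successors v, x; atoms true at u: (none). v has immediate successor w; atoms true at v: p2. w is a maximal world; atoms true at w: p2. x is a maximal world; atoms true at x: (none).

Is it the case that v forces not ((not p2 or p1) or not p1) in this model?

v does not force not ((not p2 or p1) or not p1) since v is accessible from v and v forces (not p2 or p1) or not p1.
v forces (not p2 or p1) or not p1 via the disjunct not p1.

No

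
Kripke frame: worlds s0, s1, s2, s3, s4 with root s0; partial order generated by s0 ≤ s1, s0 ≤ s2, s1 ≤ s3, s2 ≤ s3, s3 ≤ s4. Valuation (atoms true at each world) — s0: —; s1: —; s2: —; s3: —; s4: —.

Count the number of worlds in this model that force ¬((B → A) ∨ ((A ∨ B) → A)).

0

s0: does not force it — s0 ⊮ ¬((B → A) ∨ ((A ∨ B) → A)) since s0 is accessible from s0 and s0 ⊩ (B → A) ∨ ((A ∨ B) → A).
s1: does not force it.
s2: does not force it.
s3: does not force it.
s4: does not force it.
Worlds forcing the formula: { }.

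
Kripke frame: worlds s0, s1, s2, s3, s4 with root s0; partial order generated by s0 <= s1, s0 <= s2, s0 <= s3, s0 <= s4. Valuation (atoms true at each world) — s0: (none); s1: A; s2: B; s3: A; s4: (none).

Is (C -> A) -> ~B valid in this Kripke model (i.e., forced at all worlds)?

No

Not every world: s0 ||-/- (C -> A) -> ~B.
s0 ||-/- (C -> A) -> ~B: already at s0 itself, s0 ||- C -> A but s0 ||-/- ~B.
s0 ||-/- ~B since s2 is accessible from s0 and s2 ||- B.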